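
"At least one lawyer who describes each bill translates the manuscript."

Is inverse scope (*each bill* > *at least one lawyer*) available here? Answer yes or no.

No

*each bill* is embedded in the relative clause *who describes each bill*.
QR out of a relative clause is ruled out by the relative-clause island constraint.
So the wide-scope reading for *each bill* is blocked.
(Only the surface reading survives: one fixed lawyer with respect to all the relevant bills.)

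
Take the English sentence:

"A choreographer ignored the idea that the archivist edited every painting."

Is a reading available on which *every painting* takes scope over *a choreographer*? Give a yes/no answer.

No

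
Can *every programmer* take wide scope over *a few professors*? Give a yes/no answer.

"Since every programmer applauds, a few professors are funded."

No

The DP *every programmer* is contained in the adjunct clause *since every programmer applauds*.
Scope out of an adjunct clause is unavailable: QR respects the adjunct-island constraint.
There is no licit LF on which *every programmer* c-commands *a few professors*.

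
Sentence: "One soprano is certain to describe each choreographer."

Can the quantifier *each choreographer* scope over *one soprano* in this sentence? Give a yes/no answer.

*each choreographer* is the object of the infinitival complement of a raising predicate; raising infinitives are transparent for QR, so the two DPs are in effect clausemates.
With no island boundary between them, the object can take inverse scope over the subject via ordinary QR within the clause.
Both orderings are possible: *one soprano* > *each choreographer* and *each choreographer* > *one soprano*.

Yes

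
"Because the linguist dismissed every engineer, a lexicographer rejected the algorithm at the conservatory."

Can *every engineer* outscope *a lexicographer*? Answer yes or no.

Structurally, *every engineer* is inside the adjunct clause *because the linguist dismissed every engineer*.
The adjunct-island constraint bars QR out of an adverbial clause.
*every engineer* is confined to the island and cannot take scope over *a lexicographer*.

No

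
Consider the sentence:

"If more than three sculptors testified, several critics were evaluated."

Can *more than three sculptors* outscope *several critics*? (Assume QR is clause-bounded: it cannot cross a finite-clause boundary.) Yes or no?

*more than three sculptors* is embedded in the adjunct clause *if more than three sculptors testified*.
Scope out of an adjunct clause is unavailable: QR respects the adjunct-island constraint.
The ordering *more than three sculptors* > *several critics* is therefore underivable.

No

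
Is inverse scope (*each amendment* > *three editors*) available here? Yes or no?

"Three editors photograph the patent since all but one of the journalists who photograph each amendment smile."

No

*each amendment* occurs within the relative clause *who photograph each amendment*, which is itself inside the adjunct *since all but one of the journalists who photograph each amendment smile*.
Both the relative clause and the enclosing adjunct are scope islands; QR cannot cross either.
So *each amendment* cannot raise high enough to outscope *three editors*; only the surface ordering *three editors* > *each amendment* is available.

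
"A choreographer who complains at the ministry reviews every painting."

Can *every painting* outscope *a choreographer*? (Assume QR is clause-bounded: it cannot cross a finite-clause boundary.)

Although the sentence contains a relative clause (*who complains at the ministry*), *every painting* is outside it, in the matrix VP.
Ordinary QR to a clause-peripheral position gives the wide-scope LF for the lower DP.
The sentence is scopally ambiguous between *a choreographer* > *every painting* and *every painting* > *a choreographer*.

Yes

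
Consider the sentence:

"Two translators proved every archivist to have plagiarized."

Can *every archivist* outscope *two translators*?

The ECM infinitive is scope-transparent — *every archivist* is free to raise above *two translators*.
Ordinary QR to a clause-peripheral position gives the wide-scope LF for the lower DP.

Yes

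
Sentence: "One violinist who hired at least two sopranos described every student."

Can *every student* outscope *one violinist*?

The RC *who hired at least two sopranos* is an island, but *every student* is not inside it — it is the matrix object, a clausemate of *one violinist*.
Clause-internal QR can adjoin the lower DP above the subject, yielding the inverse reading.
The sentence is scopally ambiguous between *one violinist* > *every student* and *every student* > *one violinist*.

Yes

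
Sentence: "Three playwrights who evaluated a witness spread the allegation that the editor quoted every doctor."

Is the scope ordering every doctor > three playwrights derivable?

No

*every doctor* occurs within the complex NP *the allegation that the editor quoted every doctor*.
A that-clause complement to a noun is an island; QR cannot cross the NP boundary.
So *every doctor* cannot raise to a position above *three playwrights*.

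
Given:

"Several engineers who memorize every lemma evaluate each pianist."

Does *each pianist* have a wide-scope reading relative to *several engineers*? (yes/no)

Although the sentence contains a relative clause (*who memorize every lemma*), *each pianist* is outside it, in the matrix VP.
Nothing blocks QR of the lower DP to a position above the higher one, so inverse scope is available.
Both orderings are possible: *several engineers* > *each pianist* and *each pianist* > *several engineers*.

Yes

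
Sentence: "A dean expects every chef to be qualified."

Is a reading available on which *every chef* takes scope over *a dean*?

ECM infinitives lack a CP barrier, so *every chef* can QR over the matrix subject *a dean*.
Clause-internal QR can adjoin the lower DP above the subject, yielding the inverse reading.

Yes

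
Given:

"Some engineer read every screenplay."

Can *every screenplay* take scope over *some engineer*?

*every screenplay* and *some engineer* are in the same minimal clause.
Nothing blocks QR of the lower DP to a position above the higher one, so inverse scope is available.
The sentence is scopally ambiguous between *some engineer* > *every screenplay* and *every screenplay* > *some engineer*.

Yes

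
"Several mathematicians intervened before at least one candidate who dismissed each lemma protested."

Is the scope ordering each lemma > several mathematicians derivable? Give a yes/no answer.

*each lemma* occurs within the relative clause *who dismissed each lemma*, which is itself inside the adjunct *before at least one candidate who dismissed each lemma protested*.
Even if one barrier were somehow void, the other would still block QR.
*each lemma* > *several mathematicians* would require crossing that boundary, which is illicit.

No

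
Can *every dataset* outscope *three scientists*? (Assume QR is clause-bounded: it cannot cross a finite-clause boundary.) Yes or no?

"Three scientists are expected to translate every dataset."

*every dataset* is the object of the infinitival complement of a raising predicate; raising infinitives are transparent for QR, so the two DPs are in effect clausemates.
Since no island is crossed, the inverse ordering is licensed alongside surface scope.

Yes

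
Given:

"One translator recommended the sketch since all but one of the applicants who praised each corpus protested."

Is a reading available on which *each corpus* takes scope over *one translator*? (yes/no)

No

The target quantifier *each corpus* is part of the relative clause *who praised each corpus*, which is itself inside the adjunct *since all but one of the applicants who praised each corpus protested*.
The quantifier would have to escape first the RC and then the adjunct — two independent island violations.
The inverse ordering *each corpus* > *one translator* is therefore underivable.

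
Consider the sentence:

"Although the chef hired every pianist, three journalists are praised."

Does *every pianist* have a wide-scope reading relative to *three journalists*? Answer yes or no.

*every pianist* sits inside the adjunct clause *although the chef hired every pianist*.
Since the clause is an adjunct (not a complement), the Adjunct Condition blocks QR across its edge.
*every pianist* is confined to the island and cannot take scope over *three journalists*.

No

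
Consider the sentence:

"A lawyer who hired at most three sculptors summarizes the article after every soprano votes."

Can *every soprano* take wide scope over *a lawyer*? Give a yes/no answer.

Structurally, *every soprano* is inside the adjunct clause *after every soprano votes*.
Scope out of an adjunct clause is unavailable: QR respects the adjunct-island constraint.
There is no licit LF on which *every soprano* c-commands *a lawyer*.
(Only the surface reading survives: one fixed lawyer with respect to all the relevant sopranos.)

No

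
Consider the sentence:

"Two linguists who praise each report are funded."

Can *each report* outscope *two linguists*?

No

The target quantifier *each report* is part of the relative clause *who praise each report*.
Relative clauses are scope islands: a quantifier cannot QR out of a relative clause to take scope in the matrix clause.
So the wide-scope reading for *each report* is blocked.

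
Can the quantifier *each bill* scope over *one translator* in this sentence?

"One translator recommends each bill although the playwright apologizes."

Yes

The adjunct island is irrelevant here — *each bill* and *one translator* are both in the matrix clause.
QR within a single clause is free, so the lower quantifier may take scope over the higher one.
Both orderings are possible: *one translator* > *each bill* and *each bill* > *one translator*.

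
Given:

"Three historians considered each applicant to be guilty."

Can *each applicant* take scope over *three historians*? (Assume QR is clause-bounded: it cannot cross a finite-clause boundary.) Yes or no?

Yes

ECM infinitives lack a CP barrier, so *each applicant* can QR over the matrix subject *three historians*.
With no island boundary between them, the object can take inverse scope over the subject via ordinary QR within the clause.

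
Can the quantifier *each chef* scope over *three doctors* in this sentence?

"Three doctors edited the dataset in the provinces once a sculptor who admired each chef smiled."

No

The DP *each chef* is contained in the relative clause *who admired each chef*, which is itself inside the adjunct *once a sculptor who admired each chef smiled*.
Both the relative clause and the enclosing adjunct are scope islands; QR cannot cross either.
So *each chef* cannot raise to a position above *three doctors*.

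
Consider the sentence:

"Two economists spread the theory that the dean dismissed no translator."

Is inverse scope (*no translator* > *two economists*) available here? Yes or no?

No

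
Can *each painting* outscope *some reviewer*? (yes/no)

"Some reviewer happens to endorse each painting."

Yes

Raising constructions are monoclausal for scope purposes; *each painting* is not separated from *some reviewer* by any island.
Ordinary QR to a clause-peripheral position gives the wide-scope LF for the lower DP.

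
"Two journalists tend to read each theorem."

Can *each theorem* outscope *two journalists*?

Yes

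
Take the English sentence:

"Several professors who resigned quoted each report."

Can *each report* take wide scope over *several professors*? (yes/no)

Although the sentence contains a relative clause (*who resigned*), *each report* is outside it, in the matrix VP.
Ordinary QR to a clause-peripheral position gives the wide-scope LF for the lower DP.
So *each report* > *several professors* is among the available readings.

Yes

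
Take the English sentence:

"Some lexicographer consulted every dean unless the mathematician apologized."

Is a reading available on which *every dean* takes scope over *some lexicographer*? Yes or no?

*every dean* is a matrix argument; the adjunct is an island but the target quantifier is outside it.
With no island boundary between them, the object can take inverse scope over the subject via ordinary QR within the clause.

Yes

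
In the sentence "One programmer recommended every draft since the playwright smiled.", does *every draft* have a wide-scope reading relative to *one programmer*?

*every draft* is a matrix argument; the adjunct is an island but the target quantifier is outside it.
No island intervenes, so both surface and inverse scope are derivable.
So *every draft* > *one programmer* is among the available readings.

Yes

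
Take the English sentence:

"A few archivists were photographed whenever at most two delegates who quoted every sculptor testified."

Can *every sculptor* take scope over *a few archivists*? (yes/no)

The DP *every sculptor* is contained in the relative clause *who quoted every sculptor*, which is itself inside the adjunct *whenever at most two delegates who quoted every sculptor testified*.
Even if one barrier were somehow void, the other would still block QR.
*every sculptor* is confined to the island and cannot take scope over *a few archivists*.

No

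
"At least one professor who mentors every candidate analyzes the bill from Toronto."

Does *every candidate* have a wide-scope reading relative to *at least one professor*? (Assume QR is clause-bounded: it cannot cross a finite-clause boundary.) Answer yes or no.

The target quantifier *every candidate* is part of the relative clause *who mentors every candidate*.
Relative clauses block scope extraction: QR cannot target a position outside the modified NP.
*every candidate* > *at least one professor* would require crossing that boundary, which is illicit.
(Only the surface reading survives: one fixed professor with respect to all the relevant candidates.)

No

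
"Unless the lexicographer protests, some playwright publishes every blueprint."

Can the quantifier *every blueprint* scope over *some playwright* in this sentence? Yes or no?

Yes

Although there is an adjunct clause, *every blueprint* is in the main clause, not inside the adjunct.
QR within a single clause is free, so the lower quantifier may take scope over the higher one.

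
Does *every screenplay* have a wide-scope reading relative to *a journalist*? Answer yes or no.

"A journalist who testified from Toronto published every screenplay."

*every screenplay* sits in the matrix clause, not in the relative clause on *a journalist*.
Clause-internal QR can adjoin the lower DP above the subject, yielding the inverse reading.

Yes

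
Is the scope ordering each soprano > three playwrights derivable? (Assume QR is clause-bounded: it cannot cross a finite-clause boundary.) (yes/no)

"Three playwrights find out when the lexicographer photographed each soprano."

No

The DP *each soprano* is contained in the embedded question *when the lexicographer photographed each soprano*.
An indirect question is a wh-island; the filled [Spec,CP] blocks QR across the CP edge.
*each soprano* is confined to the island and cannot take scope over *three playwrights*.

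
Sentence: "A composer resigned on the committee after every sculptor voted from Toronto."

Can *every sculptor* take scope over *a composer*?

No

The target quantifier *every sculptor* is part of the adjunct clause *after every sculptor voted from Toronto*.
Since the clause is an adjunct (not a complement), the Adjunct Condition blocks QR across its edge.
The inverse ordering *every sculptor* > *a composer* is therefore underivable.
(Only the surface reading survives: one fixed composer with respect to all the relevant sculptors.)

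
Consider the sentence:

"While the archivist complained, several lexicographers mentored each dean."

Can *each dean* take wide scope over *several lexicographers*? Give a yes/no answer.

Yes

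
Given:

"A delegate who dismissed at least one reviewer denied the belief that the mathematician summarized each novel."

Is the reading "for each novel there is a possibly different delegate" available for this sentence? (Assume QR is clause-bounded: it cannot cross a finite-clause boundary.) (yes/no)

The described interpretation is the *each novel* > *a delegate* scoping.
The DP *each novel* is contained in the complex NP *the belief that the mathematician summarized each novel*.
Since the clause is the complement of a nominal head, the CNPC blocks scope extraction.
So *each novel* cannot raise to a position above *a delegate*.
(Only the surface reading survives: one fixed delegate with respect to all the relevant novels.)

No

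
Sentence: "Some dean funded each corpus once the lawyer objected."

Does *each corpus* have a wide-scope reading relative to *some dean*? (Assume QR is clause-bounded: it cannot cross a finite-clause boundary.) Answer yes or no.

Neither queried DP is inside the adjunct, so the adjunct-island constraint does not apply.
With no island boundary between them, the object can take inverse scope over the subject via ordinary QR within the clause.
So *each corpus* > *some dean* is among the available readings.

Yes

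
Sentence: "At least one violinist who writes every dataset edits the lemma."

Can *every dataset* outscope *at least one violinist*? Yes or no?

Structurally, *every dataset* is inside the relative clause *who writes every dataset*.
QR out of a relative clause is ruled out by the relative-clause island constraint.
So *every dataset* cannot raise high enough to outscope *at least one violinist*; only the surface ordering *at least one violinist* > *every dataset* is available.

No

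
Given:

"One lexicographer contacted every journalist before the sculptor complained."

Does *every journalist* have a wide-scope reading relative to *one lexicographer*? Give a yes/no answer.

Yes

*every journalist* is a matrix argument; the adjunct is an island but the target quantifier is outside it.
QR within a single clause is free, so the lower quantifier may take scope over the higher one.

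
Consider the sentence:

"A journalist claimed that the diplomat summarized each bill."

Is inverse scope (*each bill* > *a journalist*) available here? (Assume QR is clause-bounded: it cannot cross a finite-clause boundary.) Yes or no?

No

The DP *each bill* is contained in the finite complement clause *that the diplomat summarized each bill*.
Under clause-bounded QR, a quantifier in an embedded finite clause cannot raise into the matrix clause.
*each bill* is confined to the island and cannot take scope over *a journalist*.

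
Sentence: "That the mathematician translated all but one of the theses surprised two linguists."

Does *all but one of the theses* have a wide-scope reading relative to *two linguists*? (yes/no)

No

Structurally, *all but one of the theses* is inside the sentential subject *that the mathematician translated all but one of the theses*.
Clausal subjects are scope islands; QR from inside the subject into the matrix is barred.
*all but one of the theses* is confined to the island and cannot take scope over *two linguists*.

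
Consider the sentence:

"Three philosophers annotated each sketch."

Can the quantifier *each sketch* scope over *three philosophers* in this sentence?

*each sketch* is the matrix object and *three philosophers* the matrix subject; the two are clausemates.
Clause-internal QR can adjoin the lower DP above the subject, yielding the inverse reading.
So *each sketch* > *three philosophers* is among the available readings.

Yes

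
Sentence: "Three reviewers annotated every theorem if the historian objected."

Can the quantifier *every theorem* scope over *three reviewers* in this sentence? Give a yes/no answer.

The adjunct island is irrelevant here — *every theorem* and *three reviewers* are both in the matrix clause.
Ordinary QR to a clause-peripheral position gives the wide-scope LF for the lower DP.
Both orderings are possible: *three reviewers* > *every theorem* and *every theorem* > *three reviewers*.

Yes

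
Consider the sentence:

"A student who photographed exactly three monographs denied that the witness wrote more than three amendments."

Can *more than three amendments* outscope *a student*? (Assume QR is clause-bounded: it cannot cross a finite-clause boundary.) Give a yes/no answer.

No

The target quantifier *more than three amendments* is part of the finite complement clause *that the witness wrote more than three amendments*.
Finite CP is the ceiling for QR here, by assumption.
So *more than three amendments* cannot raise to a position above *a student*.
(Only the surface reading survives: one fixed student with respect to all the relevant amendments.)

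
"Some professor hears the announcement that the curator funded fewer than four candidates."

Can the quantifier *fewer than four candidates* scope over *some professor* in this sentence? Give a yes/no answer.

*fewer than four candidates* sits inside the complex NP *the announcement that the curator funded fewer than four candidates*.
Since the clause is the complement of a nominal head, the CNPC blocks scope extraction.
Hence only narrow scope for *fewer than four candidates* (under *some professor*) survives.

No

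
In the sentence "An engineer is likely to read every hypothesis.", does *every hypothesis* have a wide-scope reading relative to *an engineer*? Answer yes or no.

Raising constructions are monoclausal for scope purposes; *every hypothesis* is not separated from *an engineer* by any island.
Nothing blocks QR of the lower DP to a position above the higher one, so inverse scope is available.

Yes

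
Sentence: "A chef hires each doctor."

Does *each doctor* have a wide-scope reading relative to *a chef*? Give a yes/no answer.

Yes

*each doctor* and *a chef* are in the same minimal clause.
No island intervenes, so both surface and inverse scope are derivable.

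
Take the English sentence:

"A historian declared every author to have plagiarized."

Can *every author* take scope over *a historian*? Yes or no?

Yes

*every author* is the subject of an ECM infinitive — the infinitival complement of an ECM verb is not a scope island, so *every author* can raise into the matrix clause.
With no island boundary between them, the object can take inverse scope over the subject via ordinary QR within the clause.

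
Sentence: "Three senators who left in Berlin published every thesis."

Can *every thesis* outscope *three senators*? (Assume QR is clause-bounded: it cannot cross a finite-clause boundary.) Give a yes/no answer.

The relative clause *who left in Berlin* modifies *three senators*, but *every thesis* is not inside that relative clause — it is an argument of the matrix verb.
Since no island is crossed, the inverse ordering is licensed alongside surface scope.
So *every thesis* > *three senators* is among the available readings.

Yes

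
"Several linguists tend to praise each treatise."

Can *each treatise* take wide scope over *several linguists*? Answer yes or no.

Yes

Infinitival complements of raising predicates do not block QR; *each treatise* and *several linguists* are effectively clausemates.
Since no island is crossed, the inverse ordering is licensed alongside surface scope.
So *each treatise* > *several linguists* is among the available readings.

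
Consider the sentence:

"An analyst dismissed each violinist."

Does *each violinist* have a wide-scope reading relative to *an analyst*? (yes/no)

Yes

*an analyst* and *each violinist* are co-arguments of the matrix verb, with nothing but a clause-internal boundary between them.
Clause-internal QR can adjoin the lower DP above the subject, yielding the inverse reading.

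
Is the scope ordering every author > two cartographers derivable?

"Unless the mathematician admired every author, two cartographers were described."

*every author* is embedded in the adjunct clause *unless the mathematician admired every author*.
Adverbial clauses are not L-marked, so they are barriers for QR — the quantifier cannot escape the adjunct.
There is no licit LF on which *every author* c-commands *two cartographers*.

No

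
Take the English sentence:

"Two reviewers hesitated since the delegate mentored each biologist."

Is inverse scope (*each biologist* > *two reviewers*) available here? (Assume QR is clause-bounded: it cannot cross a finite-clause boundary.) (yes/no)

*each biologist* sits inside the adjunct clause *since the delegate mentored each biologist*.
Scope out of an adjunct clause is unavailable: QR respects the adjunct-island constraint.
The inverse ordering *each biologist* > *two reviewers* is therefore underivable.

No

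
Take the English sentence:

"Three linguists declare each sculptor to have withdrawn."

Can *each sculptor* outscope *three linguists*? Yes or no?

*each sculptor* is an ECM subject; ECM complements are not islands, and the embedded quantifier may take matrix scope.
Clause-internal QR can adjoin the lower DP above the subject, yielding the inverse reading.
So *each sculptor* > *three linguists* is among the available readings.

Yes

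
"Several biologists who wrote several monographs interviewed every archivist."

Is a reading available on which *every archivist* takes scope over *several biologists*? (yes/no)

Yes

The relative clause *who wrote several monographs* modifies *several biologists*, but *every archivist* is not inside that relative clause — it is an argument of the matrix verb.
Since no island is crossed, the inverse ordering is licensed alongside surface scope.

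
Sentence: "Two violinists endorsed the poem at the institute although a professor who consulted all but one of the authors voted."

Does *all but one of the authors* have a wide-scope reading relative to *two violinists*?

No

The target quantifier *all but one of the authors* is part of the relative clause *who consulted all but one of the authors*, which is itself inside the adjunct *although a professor who consulted all but one of the authors voted*.
The quantifier would have to escape first the RC and then the adjunct — two independent island violations.
There is no licit LF on which *all but one of the authors* c-commands *two violinists*.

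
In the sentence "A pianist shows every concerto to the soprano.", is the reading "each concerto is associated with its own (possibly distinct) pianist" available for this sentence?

Yes

The described interpretation is the *every concerto* > *a pianist* scoping.
Both DPs are arguments of the same predicate; there is no clause or island boundary between them.
No island intervenes, so both surface and inverse scope are derivable.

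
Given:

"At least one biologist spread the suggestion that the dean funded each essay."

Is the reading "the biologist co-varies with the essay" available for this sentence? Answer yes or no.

This is the *each essay* > *at least one biologist* reading.
The target quantifier *each essay* is part of the complex NP *the suggestion that the dean funded each essay*.
The Complex NP Constraint bars QR out of the complement clause of a noun.
So *each essay* cannot raise to a position above *at least one biologist*.

No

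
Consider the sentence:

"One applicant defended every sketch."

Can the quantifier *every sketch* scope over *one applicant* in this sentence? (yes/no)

Yes

*every sketch* is the matrix object and *one applicant* the matrix subject; the two are clausemates.
Since no island is crossed, the inverse ordering is licensed alongside surface scope.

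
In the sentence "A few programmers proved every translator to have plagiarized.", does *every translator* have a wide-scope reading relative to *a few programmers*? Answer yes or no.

Yes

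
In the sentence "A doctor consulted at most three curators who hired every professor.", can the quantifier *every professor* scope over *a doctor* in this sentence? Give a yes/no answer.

No

Structurally, *every professor* is inside the relative clause *who hired every professor* modifying *at most three curators*.
The relative clause forms an island for QR, so the quantifier is confined to the head noun's restrictor.
So *every professor* cannot raise high enough to outscope *a doctor*; only the surface ordering *a doctor* > *every professor* is available.
(Only the surface reading survives: one fixed doctor with respect to all the relevant professors.)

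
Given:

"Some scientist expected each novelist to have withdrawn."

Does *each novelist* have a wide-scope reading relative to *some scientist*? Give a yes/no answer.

Yes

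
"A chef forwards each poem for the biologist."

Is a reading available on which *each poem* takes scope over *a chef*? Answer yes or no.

Yes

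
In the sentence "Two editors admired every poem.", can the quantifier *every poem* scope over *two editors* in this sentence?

Yes

*every poem* and *two editors* are in the same minimal clause.
No island intervenes, so both surface and inverse scope are derivable.
The sentence is scopally ambiguous between *two editors* > *every poem* and *every poem* > *two editors*.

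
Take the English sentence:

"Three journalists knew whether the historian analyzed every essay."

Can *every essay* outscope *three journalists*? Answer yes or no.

No

The DP *every essay* is contained in the embedded question *whether the historian analyzed every essay*.
An indirect question is a wh-island; the filled [Spec,CP] blocks QR across the CP edge.
There is no licit LF on which *every essay* c-commands *three journalists*.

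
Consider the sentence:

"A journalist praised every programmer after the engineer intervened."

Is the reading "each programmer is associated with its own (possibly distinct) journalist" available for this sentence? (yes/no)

The described interpretation is the *every programmer* > *a journalist* scoping.
Neither queried DP is inside the adjunct, so the adjunct-island constraint does not apply.
With no island boundary between them, the object can take inverse scope over the subject via ordinary QR within the clause.

Yes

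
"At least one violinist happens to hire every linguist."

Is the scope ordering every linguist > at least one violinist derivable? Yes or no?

Yes

Infinitival complements of raising predicates do not block QR; *every linguist* and *at least one violinist* are effectively clausemates.
QR within a single clause is free, so the lower quantifier may take scope over the higher one.
The sentence is scopally ambiguous between *at least one violinist* > *every linguist* and *every linguist* > *at least one violinist*.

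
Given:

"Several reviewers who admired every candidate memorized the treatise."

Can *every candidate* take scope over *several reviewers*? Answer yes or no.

No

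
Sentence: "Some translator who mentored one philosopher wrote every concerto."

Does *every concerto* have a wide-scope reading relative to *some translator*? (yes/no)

Yes

*every concerto* is a matrix argument; only *some translator* is modified by the relative clause *who mentored one philosopher*, so the RC island is irrelevant to the target quantifier.
No island intervenes, so both surface and inverse scope are derivable.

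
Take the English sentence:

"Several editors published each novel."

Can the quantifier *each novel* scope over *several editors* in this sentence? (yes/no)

*each novel* is the matrix object and *several editors* the matrix subject; the two are clausemates.
Since no island is crossed, the inverse ordering is licensed alongside surface scope.
So *each novel* > *several editors* is among the available readings.

Yes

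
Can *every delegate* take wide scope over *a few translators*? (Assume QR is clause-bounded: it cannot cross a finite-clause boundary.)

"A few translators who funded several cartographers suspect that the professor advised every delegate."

No

*every delegate* is embedded in the finite complement clause *that the professor advised every delegate*.
With QR restricted to its own tensed clause, the embedded quantifier cannot reach a matrix scope position.
Hence only narrow scope for *every delegate* (under *a few translators*) survives.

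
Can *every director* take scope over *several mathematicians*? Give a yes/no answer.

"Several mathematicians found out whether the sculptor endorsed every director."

Structurally, *every director* is inside the embedded question *whether the sculptor endorsed every director*.
Embedded questions are wh-islands: a quantifier inside an indirect question cannot QR into the matrix clause.
So the wide-scope reading for *every director* is blocked.

No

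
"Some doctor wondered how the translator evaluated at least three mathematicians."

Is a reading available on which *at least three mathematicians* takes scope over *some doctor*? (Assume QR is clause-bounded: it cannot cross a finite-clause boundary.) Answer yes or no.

*at least three mathematicians* occurs within the embedded question *how the translator evaluated at least three mathematicians*.
Embedded questions are wh-islands: a quantifier inside an indirect question cannot QR into the matrix clause.
So the wide-scope reading for *at least three mathematicians* is blocked.
(Only the surface reading survives: one fixed doctor with respect to all the relevant mathematicians.)

No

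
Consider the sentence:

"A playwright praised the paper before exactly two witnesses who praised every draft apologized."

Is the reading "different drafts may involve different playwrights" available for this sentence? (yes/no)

No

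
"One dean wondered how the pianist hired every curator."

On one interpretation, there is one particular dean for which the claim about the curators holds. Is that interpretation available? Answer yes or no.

This is the *one dean* > *every curator* reading.
That is the surface-scope ordering, which is always one of the available readings — island constraints only ever restrict inverse scope.

Yes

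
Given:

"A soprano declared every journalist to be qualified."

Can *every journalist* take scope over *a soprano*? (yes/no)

Yes

This is an ECM construction: *every journalist* is the infinitival subject, Case-marked by the matrix verb, and the infinitive is transparent for QR.
Ordinary QR to a clause-peripheral position gives the wide-scope LF for the lower DP.
Both orderings are possible: *a soprano* > *every journalist* and *every journalist* > *a soprano*.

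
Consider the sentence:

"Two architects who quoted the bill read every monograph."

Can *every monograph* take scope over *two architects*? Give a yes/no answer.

*every monograph* sits in the matrix clause, not in the relative clause on *two architects*.
No island intervenes, so both surface and inverse scope are derivable.

Yes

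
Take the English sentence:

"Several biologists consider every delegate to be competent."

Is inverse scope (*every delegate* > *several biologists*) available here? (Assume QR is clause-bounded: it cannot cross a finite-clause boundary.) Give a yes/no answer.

Yes

ECM infinitives lack a CP barrier, so *every delegate* can QR over the matrix subject *several biologists*.
Since no island is crossed, the inverse ordering is licensed alongside surface scope.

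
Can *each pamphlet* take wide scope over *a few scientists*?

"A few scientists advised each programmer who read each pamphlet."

No

*each pamphlet* sits inside the relative clause *who read each pamphlet* modifying *each programmer*.
QR out of a relative clause is ruled out by the relative-clause island constraint.
*each pamphlet* is confined to the island and cannot take scope over *a few scientists*.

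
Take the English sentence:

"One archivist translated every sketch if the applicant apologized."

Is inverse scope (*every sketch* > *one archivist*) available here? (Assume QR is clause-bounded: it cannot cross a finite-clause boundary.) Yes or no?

Yes

*every sketch* is a matrix argument; the adjunct is an island but the target quantifier is outside it.
Ordinary QR to a clause-peripheral position gives the wide-scope LF for the lower DP.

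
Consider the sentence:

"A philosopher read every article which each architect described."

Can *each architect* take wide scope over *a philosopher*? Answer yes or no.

The DP *each architect* is contained in the relative clause *which each architect described* modifying *every article*.
A relative clause is a scope island — quantifier raising cannot cross its boundary.
*each architect* is confined to the island and cannot take scope over *a philosopher*.
(Only the surface reading survives: one fixed philosopher with respect to all the relevant architects.)

No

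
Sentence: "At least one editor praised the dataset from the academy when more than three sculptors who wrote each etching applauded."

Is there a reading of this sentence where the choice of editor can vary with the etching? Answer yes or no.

The described interpretation is the *each etching* > *at least one editor* scoping.
Structurally, *each etching* is inside the relative clause *who wrote each etching*, which is itself inside the adjunct *when more than three sculptors who wrote each etching applauded*.
Two island boundaries intervene — the relative clause and the adjunct. Either alone would block QR.
*each etching* > *at least one editor* would require crossing that boundary, which is illicit.

No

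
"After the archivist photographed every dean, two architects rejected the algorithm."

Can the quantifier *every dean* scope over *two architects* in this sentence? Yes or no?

No

The DP *every dean* is contained in the adjunct clause *after the archivist photographed every dean*.
Adjuncts are opaque for quantifier raising; a quantifier in an adjunct stays inside it.
*every dean* is confined to the island and cannot take scope over *two architects*.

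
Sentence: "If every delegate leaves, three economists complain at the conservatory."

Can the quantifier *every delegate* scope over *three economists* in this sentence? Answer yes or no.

No

The target quantifier *every delegate* is part of the adjunct clause *if every delegate leaves*.
Adverbial clauses are not L-marked, so they are barriers for QR — the quantifier cannot escape the adjunct.
So *every delegate* cannot raise to a position above *three economists*.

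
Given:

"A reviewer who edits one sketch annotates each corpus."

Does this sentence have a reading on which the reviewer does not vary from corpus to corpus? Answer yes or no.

Yes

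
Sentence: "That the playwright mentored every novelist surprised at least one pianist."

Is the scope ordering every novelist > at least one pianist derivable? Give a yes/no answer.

No

The DP *every novelist* is contained in the sentential subject *that the playwright mentored every novelist*.
Subjects — clausal subjects included — are islands for extraction, and QR is no exception.
The ordering *every novelist* > *at least one pianist* is therefore underivable.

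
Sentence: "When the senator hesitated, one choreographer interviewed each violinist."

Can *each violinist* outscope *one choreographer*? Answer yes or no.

The adjunct clause does not contain *each violinist*, which is the matrix object.
No island intervenes, so both surface and inverse scope are derivable.

Yes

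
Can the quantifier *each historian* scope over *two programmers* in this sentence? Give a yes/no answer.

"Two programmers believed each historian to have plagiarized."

Yes

The ECM infinitive is scope-transparent — *each historian* is free to raise above *two programmers*.
QR within a single clause is free, so the lower quantifier may take scope over the higher one.
The sentence is scopally ambiguous between *two programmers* > *each historian* and *each historian* > *two programmers*.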